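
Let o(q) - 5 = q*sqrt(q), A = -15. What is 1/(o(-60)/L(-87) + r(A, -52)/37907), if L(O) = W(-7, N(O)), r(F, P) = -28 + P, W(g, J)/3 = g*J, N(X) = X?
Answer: 24031862883/2483048492597 + 63006973577352*I*sqrt(15)/62076212314925 ≈ 0.0096784 + 3.9311*I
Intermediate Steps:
o(q) = 5 + q**(3/2) (o(q) = 5 + q*sqrt(q) = 5 + q**(3/2))
W(g, J) = 3*J*g (W(g, J) = 3*(g*J) = 3*(J*g) = 3*J*g)
L(O) = -21*O (L(O) = 3*O*(-7) = -21*O)
1/(o(-60)/L(-87) + r(A, -52)/37907) = 1/((5 + (-60)**(3/2))/((-21*(-87))) + (-28 - 52)/37907) = 1/((5 - 120*I*sqrt(15))/1827 - 80*1/37907) = 1/((5 - 120*I*sqrt(15))*(1/1827) - 80/37907) = 1/((5/1827 - 40*I*sqrt(15)/609) - 80/37907) = 1/(43375/69256089 - 40*I*sqrt(15)/609)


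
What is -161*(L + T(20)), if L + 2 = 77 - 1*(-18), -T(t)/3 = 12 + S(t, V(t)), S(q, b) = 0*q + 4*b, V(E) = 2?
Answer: -5313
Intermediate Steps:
S(q, b) = 4*b (S(q, b) = 0 + 4*b = 4*b)
T(t) = -60 (T(t) = -3*(12 + 4*2) = -3*(12 + 8) = -3*20 = -60)
L = 93 (L = -2 + (77 - 1*(-18)) = -2 + (77 + 18) = -2 + 95 = 93)
-161*(L + T(20)) = -161*(93 - 60) = -161*33 = -5313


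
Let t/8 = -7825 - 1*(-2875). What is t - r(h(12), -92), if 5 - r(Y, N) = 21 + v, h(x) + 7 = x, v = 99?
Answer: -39485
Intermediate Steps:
h(x) = -7 + x
r(Y, N) = -115 (r(Y, N) = 5 - (21 + 99) = 5 - 1*120 = 5 - 120 = -115)
t = -39600 (t = 8*(-7825 - 1*(-2875)) = 8*(-7825 + 2875) = 8*(-4950) = -39600)
t - r(h(12), -92) = -39600 - 1*(-115) = -39600 + 115 = -39485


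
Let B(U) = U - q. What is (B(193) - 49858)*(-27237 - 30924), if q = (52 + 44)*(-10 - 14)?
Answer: 2754563121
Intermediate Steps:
q = -2304 (q = 96*(-24) = -2304)
B(U) = 2304 + U (B(U) = U - 1*(-2304) = U + 2304 = 2304 + U)
(B(193) - 49858)*(-27237 - 30924) = ((2304 + 193) - 49858)*(-27237 - 30924) = (2497 - 49858)*(-58161) = -47361*(-58161) = 2754563121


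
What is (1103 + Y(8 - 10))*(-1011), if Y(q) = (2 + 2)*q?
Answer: -1107045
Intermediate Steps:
Y(q) = 4*q
(1103 + Y(8 - 10))*(-1011) = (1103 + 4*(8 - 10))*(-1011) = (1103 + 4*(-2))*(-1011) = (1103 - 8)*(-1011) = 1095*(-1011) = -1107045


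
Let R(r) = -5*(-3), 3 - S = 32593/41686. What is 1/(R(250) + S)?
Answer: 41686/717755 ≈ 0.058078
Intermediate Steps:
S = 92465/41686 (S = 3 - 32593/41686 = 92465/41686 ≈ 2.2181)
R(r) = 15
1/(R(250) + S) = 1/(15 + 92465/41686) = 1/(717755/41686) = 41686/717755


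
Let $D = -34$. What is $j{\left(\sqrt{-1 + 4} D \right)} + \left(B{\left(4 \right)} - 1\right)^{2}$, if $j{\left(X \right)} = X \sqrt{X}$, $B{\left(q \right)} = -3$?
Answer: $16 - 34 i 3^{\frac{3}{4}} \sqrt{34} \approx 16.0 - 451.92 i$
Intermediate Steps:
$j{\left(X \right)} = X^{\frac{3}{2}}$
$j{\left(\sqrt{-1 + 4} D \right)} + \left(B{\left(4 \right)} - 1\right)^{2} = \left(\sqrt{-1 + 4} \left(-34\right)\right)^{\frac{3}{2}} + \left(-3 - 1\right)^{2} = \left(\sqrt{3} \left(-34\right)\right)^{\frac{3}{2}} + \left(-4\right)^{2} = \left(- 34 \sqrt{3}\right)^{\frac{3}{2}} + 16 = - 34 i 3^{\frac{3}{4}} \sqrt{34} + 16 = 16 - 34 i 3^{\frac{3}{4}} \sqrt{34}$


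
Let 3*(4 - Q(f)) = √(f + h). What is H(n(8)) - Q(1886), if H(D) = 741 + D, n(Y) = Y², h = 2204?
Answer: 801 + √4090/3 ≈ 822.32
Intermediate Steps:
Q(f) = 4 - √(2204 + f)/3 (Q(f) = 4 - √(f + 2204)/3 = 4 - √(2204 + f)/3)
H(n(8)) - Q(1886) = (741 + 8²) - (4 - √(2204 + 1886)/3) = (741 + 64) - (4 - √4090/3) = 805 + (-4 + √4090/3) = 801 + √4090/3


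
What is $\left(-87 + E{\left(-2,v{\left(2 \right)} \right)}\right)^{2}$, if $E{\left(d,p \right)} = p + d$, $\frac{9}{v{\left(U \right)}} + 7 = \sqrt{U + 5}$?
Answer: $\frac{57334}{7} + \frac{543 \sqrt{7}}{14} \approx 8293.2$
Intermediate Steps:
$v{\left(U \right)} = \frac{9}{-7 + \sqrt{5 + U}}$ ($v{\left(U \right)} = \frac{9}{-7 + \sqrt{U + 5}} = \frac{9}{-7 + \sqrt{5 + U}}$)
$E{\left(d,p \right)} = d + p$
$\left(-87 + E{\left(-2,v{\left(2 \right)} \right)}\right)^{2} = \left(-87 + \left(-2 + \frac{9}{-7 + \sqrt{5 + 2}}\right)\right)^{2} = \left(-87 + \left(-2 + \frac{9}{-7 + \sqrt{7}}\right)\right)^{2} = \left(-89 + \frac{9}{-7 + \sqrt{7}}\right)^{2}$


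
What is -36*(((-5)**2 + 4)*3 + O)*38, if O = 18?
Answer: -143640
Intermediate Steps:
-36*(((-5)**2 + 4)*3 + O)*38 = -36*(((-5)**2 + 4)*3 + 18)*38 = -36*((25 + 4)*3 + 18)*38 = -36*(29*3 + 18)*38 = -36*(87 + 18)*38 = -36*105*38 = -3780*38 = -143640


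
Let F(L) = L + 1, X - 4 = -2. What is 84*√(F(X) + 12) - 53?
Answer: -53 + 84*√15 ≈ 272.33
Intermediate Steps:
X = 2 (X = 4 - 2 = 2)
F(L) = 1 + L
84*√(F(X) + 12) - 53 = 84*√((1 + 2) + 12) - 53 = 84*√(3 + 12) - 53 = 84*√15 - 53 = -53 + 84*√15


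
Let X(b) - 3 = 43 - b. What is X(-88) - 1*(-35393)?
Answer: 35527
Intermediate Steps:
X(b) = 46 - b (X(b) = 3 + (43 - b) = 46 - b)
X(-88) - 1*(-35393) = (46 - 1*(-88)) - 1*(-35393) = (46 + 88) + 35393 = 134 + 35393 = 35527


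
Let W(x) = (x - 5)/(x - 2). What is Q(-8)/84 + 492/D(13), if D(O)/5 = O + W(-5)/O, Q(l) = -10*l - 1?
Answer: 4232083/501060 ≈ 8.4463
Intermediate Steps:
W(x) = (-5 + x)/(-2 + x)
Q(l) = -1 - 10*l
D(O) = 5*O + 50/(7*O) (D(O) = 5*(O + ((-5 - 5)/(-2 - 5))/O) = 5*(O + (-10/(-7))/O) = 5*(O + (-⅐*(-10))/O) = 5*(O + 10/(7*O)) = 5*O + 50/(7*O))
Q(-8)/84 + 492/D(13) = (-1 - 10*(-8))/84 + 492/(5*13 + (50/7)/13) = (-1 + 80)*(1/84) + 492/(65 + (50/7)*(1/13)) = 79*(1/84) + 492/(65 + 50/91) = 79/84 + 492/(5965/91) = 79/84 + 492*(91/5965) = 79/84 + 44772/5965 = 4232083/501060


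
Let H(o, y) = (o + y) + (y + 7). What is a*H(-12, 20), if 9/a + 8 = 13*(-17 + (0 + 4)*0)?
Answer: -315/229 ≈ -1.3755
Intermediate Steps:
H(o, y) = 7 + o + 2*y (H(o, y) = (o + y) + (7 + y) = 7 + o + 2*y)
a = -9/229 (a = 9/(-8 + 13*(-17 + (0 + 4)*0)) = 9/(-8 + 13*(-17 + 4*0)) = 9/(-8 + 13*(-17 + 0)) = 9/(-8 + 13*(-17)) = 9/(-8 - 221) = 9/(-229) = 9*(-1/229) = -9/229 ≈ -0.039301)
a*H(-12, 20) = -9*(7 - 12 + 2*20)/229 = -9*(7 - 12 + 40)/229 = -9/229*35 = -315/229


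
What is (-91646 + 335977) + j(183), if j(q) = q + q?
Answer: 244697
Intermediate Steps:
j(q) = 2*q
(-91646 + 335977) + j(183) = (-91646 + 335977) + 2*183 = 244331 + 366 = 244697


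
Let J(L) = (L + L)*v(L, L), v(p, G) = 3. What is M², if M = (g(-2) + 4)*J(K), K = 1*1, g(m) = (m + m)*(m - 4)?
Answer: 28224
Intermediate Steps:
g(m) = 2*m*(-4 + m) (g(m) = (2*m)*(-4 + m) = 2*m*(-4 + m))
K = 1
J(L) = 6*L (J(L) = (L + L)*3 = (2*L)*3 = 6*L)
M = 168 (M = (2*(-2)*(-4 - 2) + 4)*(6*1) = (2*(-2)*(-6) + 4)*6 = (24 + 4)*6 = 28*6 = 168)
M² = 168² = 28224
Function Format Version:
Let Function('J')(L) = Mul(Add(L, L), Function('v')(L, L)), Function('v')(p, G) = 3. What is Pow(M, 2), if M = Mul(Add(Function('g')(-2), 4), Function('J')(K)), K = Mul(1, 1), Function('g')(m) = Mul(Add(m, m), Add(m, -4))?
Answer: 28224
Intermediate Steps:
Function('g')(m) = Mul(2, m, Add(-4, m)) (Function('g')(m) = Mul(Mul(2, m), Add(-4, m)) = Mul(2, m, Add(-4, m)))
K = 1
Function('J')(L) = Mul(6, L) (Function('J')(L) = Mul(Add(L, L), 3) = Mul(Mul(2, L), 3) = Mul(6, L))
M = 168 (M = Mul(Add(Mul(2, -2, Add(-4, -2)), 4), Mul(6, 1)) = Mul(Add(Mul(2, -2, -6), 4), 6) = Mul(Add(24, 4), 6) = Mul(28, 6) = 168)
Pow(M, 2) = Pow(168, 2) = 28224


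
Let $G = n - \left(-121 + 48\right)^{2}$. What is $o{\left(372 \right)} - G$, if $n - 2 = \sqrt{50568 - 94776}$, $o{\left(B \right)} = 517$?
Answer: $5844 - 12 i \sqrt{307} \approx 5844.0 - 210.26 i$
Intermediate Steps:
$n = 2 + 12 i \sqrt{307}$ ($n = 2 + \sqrt{50568 - 94776} = 2 + \sqrt{-44208} = 2 + 12 i \sqrt{307} \approx 2.0 + 210.26 i$)
$G = -5327 + 12 i \sqrt{307}$ ($G = \left(2 + 12 i \sqrt{307}\right) - \left(-121 + 48\right)^{2} = \left(2 + 12 i \sqrt{307}\right) - \left(-73\right)^{2} = \left(2 + 12 i \sqrt{307}\right) - 5329 = -5327 + 12 i \sqrt{307} \approx -5327.0 + 210.26 i$)
$o{\left(372 \right)} - G = 517 - \left(-5327 + 12 i \sqrt{307}\right) = 517 + \left(5327 - 12 i \sqrt{307}\right) = 5844 - 12 i \sqrt{307}$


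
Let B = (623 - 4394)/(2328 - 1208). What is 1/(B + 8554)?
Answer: 1120/9576709 ≈ 0.00011695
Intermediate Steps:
B = -3771/1120 ≈ -3.3670
1/(B + 8554) = 1/(-3771/1120 + 8554) = 1/(9576709/1120) = 1120/9576709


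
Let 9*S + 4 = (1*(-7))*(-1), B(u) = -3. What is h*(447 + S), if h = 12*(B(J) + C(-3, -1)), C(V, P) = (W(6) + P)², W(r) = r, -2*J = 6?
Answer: 118096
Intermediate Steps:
J = -3 (J = -½*6 = -3)
C(V, P) = (6 + P)²
S = ⅓ (S = -4/9 + ((1*(-7))*(-1))/9 = -4/9 + (-7*(-1))/9 = -4/9 + (⅑)*7 = -4/9 + 7/9 = ⅓ ≈ 0.33333)
h = 264 (h = 12*(-3 + (6 - 1)²) = 12*(-3 + 5²) = 12*(-3 + 25) = 12*22 = 264)
h*(447 + S) = 264*(447 + ⅓) = 264*(1342/3) = 118096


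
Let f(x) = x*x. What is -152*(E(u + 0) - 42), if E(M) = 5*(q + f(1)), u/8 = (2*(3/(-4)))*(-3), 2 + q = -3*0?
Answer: 7144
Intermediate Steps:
q = -2 (q = -2 - 3*0 = -2 + 0 = -2)
f(x) = x²
u = 36 (u = 8*((2*(3/(-4)))*(-3)) = 8*((2*(3*(-¼)))*(-3)) = 8*((2*(-¾))*(-3)) = 8*(-3/2*(-3)) = 8*(9/2) = 36)
E(M) = -5 (E(M) = 5*(-2 + 1²) = 5*(-2 + 1) = 5*(-1) = -5)
-152*(E(u + 0) - 42) = -152*(-5 - 42) = -152*(-47) = 7144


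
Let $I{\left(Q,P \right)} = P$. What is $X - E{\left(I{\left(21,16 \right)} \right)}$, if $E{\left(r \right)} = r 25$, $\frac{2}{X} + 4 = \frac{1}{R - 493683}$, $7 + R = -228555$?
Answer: $- \frac{1157036890}{2888981} \approx -400.5$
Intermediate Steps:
$R = -228562$ ($R = -7 - 228555 = -228562$)
$X = - \frac{1444490}{2888981}$ ($X = \frac{2}{-4 + \frac{1}{-228562 - 493683}} = \frac{2}{-4 + \frac{1}{-722245}} = \frac{2}{-4 - \frac{1}{722245}} = \frac{2}{- \frac{2888981}{722245}} = 2 \left(- \frac{722245}{2888981}\right) = - \frac{1444490}{2888981} \approx -0.5$)
$E{\left(r \right)} = 25 r$
$X - E{\left(I{\left(21,16 \right)} \right)} = - \frac{1444490}{2888981} - 25 \cdot 16 = - \frac{1444490}{2888981} - 400 = - \frac{1157036890}{2888981}$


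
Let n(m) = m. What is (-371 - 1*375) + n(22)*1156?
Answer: 24686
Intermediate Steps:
(-371 - 1*375) + n(22)*1156 = (-371 - 1*375) + 22*1156 = (-371 - 375) + 25432 = -746 + 25432 = 24686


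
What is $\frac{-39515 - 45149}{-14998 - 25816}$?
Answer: $\frac{42332}{20407} \approx 2.0744$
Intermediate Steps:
$\frac{-39515 - 45149}{-14998 - 25816} = - \frac{84664}{-40814} = \left(-84664\right) \left(- \frac{1}{40814}\right) = \frac{42332}{20407}$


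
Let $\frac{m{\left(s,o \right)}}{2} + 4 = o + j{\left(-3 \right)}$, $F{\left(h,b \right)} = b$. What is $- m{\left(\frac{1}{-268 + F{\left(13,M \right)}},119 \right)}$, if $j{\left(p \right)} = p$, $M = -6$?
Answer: $-224$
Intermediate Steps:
$m{\left(s,o \right)} = -14 + 2 o$ ($m{\left(s,o \right)} = -8 + 2 \left(o - 3\right) = -8 + 2 \left(-3 + o\right) = -8 + \left(-6 + 2 o\right) = -14 + 2 o$)
$- m{\left(\frac{1}{-268 + F{\left(13,M \right)}},119 \right)} = - (-14 + 2 \cdot 119) = - (-14 + 238) = \left(-1\right) 224 = -224$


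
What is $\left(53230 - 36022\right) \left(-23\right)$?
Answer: $-395784$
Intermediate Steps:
$\left(53230 - 36022\right) \left(-23\right) = 17208 \left(-23\right) = -395784$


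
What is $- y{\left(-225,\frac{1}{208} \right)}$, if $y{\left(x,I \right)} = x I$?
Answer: $\frac{225}{208} \approx 1.0817$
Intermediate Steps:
$y{\left(x,I \right)} = I x$
$- y{\left(-225,\frac{1}{208} \right)} = - \frac{-225}{208} = \left(-1\right) \left(- \frac{225}{208}\right) = \frac{225}{208}$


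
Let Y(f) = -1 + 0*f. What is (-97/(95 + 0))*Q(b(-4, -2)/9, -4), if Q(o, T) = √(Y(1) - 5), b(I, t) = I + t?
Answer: -97*I*√6/95 ≈ -2.5011*I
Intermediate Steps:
Y(f) = -1 (Y(f) = -1 + 0 = -1)
Q(o, T) = I*√6 (Q(o, T) = √(-1 - 5) = √(-6) = I*√6)
(-97/(95 + 0))*Q(b(-4, -2)/9, -4) = (-97/(95 + 0))*(I*√6) = (-97/95)*(I*√6) = (-97*1/95)*(I*√6) = -97*I*√6/95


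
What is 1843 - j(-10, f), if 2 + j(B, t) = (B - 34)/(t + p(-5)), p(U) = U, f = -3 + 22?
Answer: 12937/7 ≈ 1848.1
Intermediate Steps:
f = 19
j(B, t) = -2 + (-34 + B)/(-5 + t) (j(B, t) = -2 + (B - 34)/(t - 5) = -2 + (-34 + B)/(-5 + t))
1843 - j(-10, f) = 1843 - (-24 - 10 - 2*19)/(-5 + 19) = 1843 - (-24 - 10 - 38)/14 = 1843 - (-72)/14 = 1843 - 1*(-36/7) = 1843 + 36/7 = 12937/7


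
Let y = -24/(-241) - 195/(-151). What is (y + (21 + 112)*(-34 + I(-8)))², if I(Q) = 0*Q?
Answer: 27063369996927289/1324304881 ≈ 2.0436e+7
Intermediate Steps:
I(Q) = 0
y = 50619/36391 (y = -24*(-1/241) - 195*(-1/151) = 24/241 + 195/151 = 50619/36391 ≈ 1.3910)
(y + (21 + 112)*(-34 + I(-8)))² = (50619/36391 + (21 + 112)*(-34 + 0))² = (50619/36391 + 133*(-34))² = (50619/36391 - 4522)² = (-164509483/36391)² = 27063369996927289/1324304881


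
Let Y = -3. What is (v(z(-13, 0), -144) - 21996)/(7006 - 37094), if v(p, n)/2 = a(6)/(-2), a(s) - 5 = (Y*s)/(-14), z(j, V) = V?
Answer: 19252/26327 ≈ 0.73126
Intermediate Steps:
a(s) = 5 + 3*s/14 (a(s) = 5 - 3*s/(-14) = 5 - 3*s*(-1/14) = 5 + 3*s/14)
v(p, n) = -44/7 (v(p, n) = 2*((5 + (3/14)*6)/(-2)) = 2*((5 + 9/7)*(-1/2)) = 2*((44/7)*(-1/2)) = 2*(-22/7) = -44/7)
(v(z(-13, 0), -144) - 21996)/(7006 - 37094) = (-44/7 - 21996)/(7006 - 37094) = -154016/7/(-30088) = -154016/7*(-1/30088) = 19252/26327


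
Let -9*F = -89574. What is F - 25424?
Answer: -46414/3 ≈ -15471.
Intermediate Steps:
F = 29858/3 (F = -⅑*(-89574) = 29858/3 ≈ 9952.7)
F - 25424 = 29858/3 - 25424 = -46414/3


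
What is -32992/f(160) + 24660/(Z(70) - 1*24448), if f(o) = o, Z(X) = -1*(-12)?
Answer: -6329204/30545 ≈ -207.21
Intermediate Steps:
Z(X) = 12
-32992/f(160) + 24660/(Z(70) - 1*24448) = -32992/160 + 24660/(12 - 1*24448) = -32992*1/160 + 24660/(12 - 24448) = -1031/5 + 24660/(-24436) = -1031/5 + 24660*(-1/24436) = -1031/5 - 6165/6109 = -6329204/30545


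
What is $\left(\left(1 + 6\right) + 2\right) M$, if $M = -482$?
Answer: $-4338$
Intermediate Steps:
$\left(\left(1 + 6\right) + 2\right) M = \left(\left(1 + 6\right) + 2\right) \left(-482\right) = \left(7 + 2\right) \left(-482\right) = 9 \left(-482\right) = -4338$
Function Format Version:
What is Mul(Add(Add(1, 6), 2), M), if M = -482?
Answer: -4338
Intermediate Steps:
Mul(Add(Add(1, 6), 2), M) = Mul(Add(Add(1, 6), 2), -482) = Mul(Add(7, 2), -482) = Mul(9, -482) = -4338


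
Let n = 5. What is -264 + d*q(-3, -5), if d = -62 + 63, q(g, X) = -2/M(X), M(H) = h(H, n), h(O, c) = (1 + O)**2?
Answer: -2113/8 ≈ -264.13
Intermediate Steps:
M(H) = (1 + H)**2
q(g, X) = -2/(1 + X)**2
d = 1
-264 + d*q(-3, -5) = -264 + 1*(-2/(1 - 5)**2) = -264 + 1*(-2/(-4)**2) = -264 + 1*(-2*1/16) = -264 + 1*(-1/8) = -264 - 1/8 = -2113/8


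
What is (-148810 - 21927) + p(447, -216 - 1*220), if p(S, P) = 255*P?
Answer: -281917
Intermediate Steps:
(-148810 - 21927) + p(447, -216 - 1*220) = (-148810 - 21927) + 255*(-216 - 1*220) = -170737 + 255*(-216 - 220) = -170737 + 255*(-436) = -170737 - 111180 = -281917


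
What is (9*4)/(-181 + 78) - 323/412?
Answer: -467/412 ≈ -1.1335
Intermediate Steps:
(9*4)/(-181 + 78) - 323/412 = 36/(-103) - 323*1/412 = 36*(-1/103) - 323/412 = -36/103 - 323/412 = -467/412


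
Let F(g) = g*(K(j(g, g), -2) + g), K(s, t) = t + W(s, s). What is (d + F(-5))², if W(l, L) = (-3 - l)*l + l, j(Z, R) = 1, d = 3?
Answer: 2809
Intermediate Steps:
W(l, L) = l + l*(-3 - l) (W(l, L) = l*(-3 - l) + l = l + l*(-3 - l))
K(s, t) = t - s*(2 + s)
F(g) = g*(-5 + g) (F(g) = g*((-2 - 1*1*(2 + 1)) + g) = g*((-2 - 1*1*3) + g) = g*((-2 - 3) + g) = g*(-5 + g))
(d + F(-5))² = (3 - 5*(-5 - 5))² = (3 - 5*(-10))² = (3 + 50)² = 53² = 2809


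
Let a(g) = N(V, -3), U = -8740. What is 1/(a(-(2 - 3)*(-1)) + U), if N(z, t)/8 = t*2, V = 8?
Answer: -1/8788 ≈ -0.00011379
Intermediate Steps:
N(z, t) = 16*t (N(z, t) = 8*(t*2) = 8*(2*t) = 16*t)
a(g) = -48 (a(g) = 16*(-3) = -48)
1/(a(-(2 - 3)*(-1)) + U) = 1/(-48 - 8740) = 1/(-8788) = -1/8788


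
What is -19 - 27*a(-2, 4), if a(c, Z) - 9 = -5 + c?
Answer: -73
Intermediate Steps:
a(c, Z) = 4 + c (a(c, Z) = 9 + (-5 + c) = 4 + c)
-19 - 27*a(-2, 4) = -19 - 27*(4 - 2) = -19 - 27*2 = -19 - 54 = -73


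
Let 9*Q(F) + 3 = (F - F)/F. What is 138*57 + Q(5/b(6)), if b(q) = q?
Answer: 23597/3 ≈ 7865.7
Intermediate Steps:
Q(F) = -⅓ (Q(F) = -⅓ + ((F - F)/F)/9 = -⅓ + (0/F)/9 = -⅓ + (⅑)*0 = -⅓ + 0 = -⅓)
138*57 + Q(5/b(6)) = 138*57 - ⅓ = 7866 - ⅓ = 23597/3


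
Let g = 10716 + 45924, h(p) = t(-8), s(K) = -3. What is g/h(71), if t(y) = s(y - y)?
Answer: -18880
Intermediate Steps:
t(y) = -3
h(p) = -3
g = 56640
g/h(71) = 56640/(-3) = 56640*(-⅓) = -18880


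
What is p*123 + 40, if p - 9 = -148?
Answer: -17057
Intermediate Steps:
p = -139 (p = 9 - 148 = -139)
p*123 + 40 = -139*123 + 40 = -17097 + 40 = -17057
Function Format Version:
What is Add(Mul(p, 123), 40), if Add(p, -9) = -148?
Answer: -17057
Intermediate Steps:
p = -139 (p = Add(9, -148) = -139)
Add(Mul(p, 123), 40) = Add(Mul(-139, 123), 40) = Add(-17097, 40) = -17057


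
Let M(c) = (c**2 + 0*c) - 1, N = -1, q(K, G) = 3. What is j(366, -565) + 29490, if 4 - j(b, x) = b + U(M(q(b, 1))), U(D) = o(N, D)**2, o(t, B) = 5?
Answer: 29103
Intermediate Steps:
M(c) = -1 + c**2 (M(c) = (c**2 + 0) - 1 = c**2 - 1 = -1 + c**2)
U(D) = 25 (U(D) = 5**2 = 25)
j(b, x) = -21 - b (j(b, x) = 4 - (b + 25) = 4 - (25 + b) = 4 + (-25 - b) = -21 - b)
j(366, -565) + 29490 = (-21 - 1*366) + 29490 = (-21 - 366) + 29490 = -387 + 29490 = 29103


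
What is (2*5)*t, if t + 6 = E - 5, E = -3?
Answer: -140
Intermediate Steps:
t = -14 (t = -6 + (-3 - 5) = -6 - 8 = -14)
(2*5)*t = (2*5)*(-14) = 10*(-14) = -140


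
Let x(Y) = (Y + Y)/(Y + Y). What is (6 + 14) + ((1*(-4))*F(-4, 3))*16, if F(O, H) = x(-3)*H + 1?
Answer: -236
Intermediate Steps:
x(Y) = 1 (x(Y) = (2*Y)/((2*Y)) = (2*Y)*(1/(2*Y)) = 1)
F(O, H) = 1 + H (F(O, H) = 1*H + 1 = H + 1 = 1 + H)
(6 + 14) + ((1*(-4))*F(-4, 3))*16 = (6 + 14) + ((1*(-4))*(1 + 3))*16 = 20 - 4*4*16 = 20 - 16*16 = 20 - 256 = -236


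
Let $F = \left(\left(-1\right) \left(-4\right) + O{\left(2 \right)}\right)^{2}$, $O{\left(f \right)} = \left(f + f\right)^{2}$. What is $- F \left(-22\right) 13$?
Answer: $114400$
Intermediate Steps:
$O{\left(f \right)} = 4 f^{2}$ ($O{\left(f \right)} = \left(2 f\right)^{2} = 4 f^{2}$)
$F = 400$ ($F = \left(\left(-1\right) \left(-4\right) + 4 \cdot 2^{2}\right)^{2} = \left(4 + 4 \cdot 4\right)^{2} = \left(4 + 16\right)^{2} = 20^{2} = 400$)
$- F \left(-22\right) 13 = \left(-1\right) 400 \left(-22\right) 13 = \left(-400\right) \left(-22\right) 13 = 8800 \cdot 13 = 114400$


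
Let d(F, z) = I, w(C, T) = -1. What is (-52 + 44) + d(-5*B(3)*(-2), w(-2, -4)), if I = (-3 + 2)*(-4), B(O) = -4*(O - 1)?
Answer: -4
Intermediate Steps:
B(O) = 4 - 4*O (B(O) = -4*(-1 + O) = 4 - 4*O)
I = 4 (I = -1*(-4) = 4)
d(F, z) = 4
(-52 + 44) + d(-5*B(3)*(-2), w(-2, -4)) = (-52 + 44) + 4 = -8 + 4 = -4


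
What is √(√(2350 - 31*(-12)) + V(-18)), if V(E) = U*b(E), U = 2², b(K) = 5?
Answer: √(20 + √2722) ≈ 8.4955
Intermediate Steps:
U = 4
V(E) = 20 (V(E) = 4*5 = 20)
√(√(2350 - 31*(-12)) + V(-18)) = √(√(2350 - 31*(-12)) + 20) = √(√(2350 + 372) + 20) = √(√2722 + 20) = √(20 + √2722)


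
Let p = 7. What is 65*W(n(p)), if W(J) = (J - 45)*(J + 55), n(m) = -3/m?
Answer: -7895940/49 ≈ -1.6114e+5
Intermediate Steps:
W(J) = (-45 + J)*(55 + J)
65*W(n(p)) = 65*(-2475 + (-3/7)² + 10*(-3/7)) = 65*(-2475 + 9/49 - 30/7) = 65*(-121476/49) = -7895940/49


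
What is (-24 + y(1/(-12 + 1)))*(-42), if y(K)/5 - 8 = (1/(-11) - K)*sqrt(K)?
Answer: -672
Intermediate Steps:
y(K) = 40 + 5*sqrt(K)*(-1/11 - K) (y(K) = 40 + 5*((1/(-11) - K)*sqrt(K)) = 40 + 5*((-1/11 - K)*sqrt(K)) = 40 + 5*(sqrt(K)*(-1/11 - K)) = 40 + 5*sqrt(K)*(-1/11 - K))
(-24 + y(1/(-12 + 1)))*(-42) = (-24 + (40 - 5*(-I*sqrt(11)/121) - 5*I*sqrt(11)/11/11))*(-42) = (-24 + (40 - (-5)*I*sqrt(11)/121 - 5*I*sqrt(11)/121))*(-42) = (-24 + (40 + 5*I*sqrt(11)/121 - 5*I*sqrt(11)/121))*(-42) = (-24 + 40)*(-42) = 16*(-42) = -672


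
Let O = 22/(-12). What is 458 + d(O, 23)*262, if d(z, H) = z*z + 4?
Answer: 42959/18 ≈ 2386.6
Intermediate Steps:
O = -11/6 (O = 22*(-1/12) = -11/6 ≈ -1.8333)
d(z, H) = 4 + z² (d(z, H) = z² + 4 = 4 + z²)
458 + d(O, 23)*262 = 458 + (4 + (-11/6)²)*262 = 458 + (4 + 121/36)*262 = 458 + (265/36)*262 = 458 + 34715/18 = 42959/18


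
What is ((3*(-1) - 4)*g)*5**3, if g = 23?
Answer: -20125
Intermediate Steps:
((3*(-1) - 4)*g)*5**3 = ((3*(-1) - 4)*23)*5**3 = ((-3 - 4)*23)*125 = -7*23*125 = -161*125 = -20125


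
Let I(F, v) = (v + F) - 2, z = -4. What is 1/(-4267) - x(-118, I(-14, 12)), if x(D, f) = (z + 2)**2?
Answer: -17069/4267 ≈ -4.0002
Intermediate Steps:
I(F, v) = -2 + F + v (I(F, v) = (F + v) - 2 = -2 + F + v)
x(D, f) = 4 (x(D, f) = (-4 + 2)**2 = (-2)**2 = 4)
1/(-4267) - x(-118, I(-14, 12)) = 1/(-4267) - 1*4 = -1/4267 - 4 = -17069/4267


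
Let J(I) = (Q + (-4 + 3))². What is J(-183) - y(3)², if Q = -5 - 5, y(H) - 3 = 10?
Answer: -48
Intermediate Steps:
y(H) = 13 (y(H) = 3 + 10 = 13)
Q = -10
J(I) = 121 (J(I) = (-10 + (-4 + 3))² = (-10 - 1)² = (-11)² = 121)
J(-183) - y(3)² = 121 - 1*13² = 121 - 1*169 = 121 - 169 = -48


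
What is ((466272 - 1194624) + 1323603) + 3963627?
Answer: 4558878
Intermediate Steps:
((466272 - 1194624) + 1323603) + 3963627 = (-728352 + 1323603) + 3963627 = 595251 + 3963627 = 4558878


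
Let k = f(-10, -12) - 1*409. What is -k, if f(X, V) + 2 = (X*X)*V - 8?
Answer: 1619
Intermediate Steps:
f(X, V) = -10 + V*X² (f(X, V) = -2 + ((X*X)*V - 8) = -2 + (X²*V - 8) = -2 + (V*X² - 8) = -2 + (-8 + V*X²) = -10 + V*X²)
k = -1619 (k = (-10 - 12*(-10)²) - 1*409 = (-10 - 12*100) - 409 = (-10 - 1200) - 409 = -1210 - 409 = -1619)
-k = -1*(-1619) = 1619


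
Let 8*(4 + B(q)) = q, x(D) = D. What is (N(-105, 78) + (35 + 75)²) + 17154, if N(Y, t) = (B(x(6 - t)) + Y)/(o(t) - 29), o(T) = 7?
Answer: 321853/11 ≈ 29259.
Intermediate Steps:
B(q) = -4 + q/8
N(Y, t) = 13/88 - Y/22 + t/176 (N(Y, t) = ((-4 + (6 - t)/8) + Y)/(7 - 29) = ((-4 + (¾ - t/8)) + Y)/(-22) = ((-13/4 - t/8) + Y)*(-1/22) = (-13/4 + Y - t/8)*(-1/22) = 13/88 - Y/22 + t/176)
(N(-105, 78) + (35 + 75)²) + 17154 = ((13/88 - 1/22*(-105) + (1/176)*78) + (35 + 75)²) + 17154 = ((13/88 + 105/22 + 39/88) + 110²) + 17154 = (59/11 + 12100) + 17154 = 133159/11 + 17154 = 321853/11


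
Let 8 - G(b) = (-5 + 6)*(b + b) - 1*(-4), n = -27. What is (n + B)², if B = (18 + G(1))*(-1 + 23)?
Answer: 170569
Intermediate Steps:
G(b) = 4 - 2*b (G(b) = 8 - ((-5 + 6)*(b + b) - 1*(-4)) = 8 - (1*(2*b) + 4) = 8 - (2*b + 4) = 8 - (4 + 2*b) = 8 + (-4 - 2*b) = 4 - 2*b)
B = 440 (B = (18 + (4 - 2*1))*(-1 + 23) = (18 + (4 - 2))*22 = (18 + 2)*22 = 20*22 = 440)
(n + B)² = (-27 + 440)² = 413² = 170569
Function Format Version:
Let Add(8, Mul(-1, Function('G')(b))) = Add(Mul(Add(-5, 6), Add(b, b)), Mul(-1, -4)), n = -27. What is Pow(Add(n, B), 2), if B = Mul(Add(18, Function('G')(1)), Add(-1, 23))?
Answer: 170569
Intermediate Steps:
Function('G')(b) = Add(4, Mul(-2, b)) (Function('G')(b) = Add(8, Mul(-1, Add(Mul(Add(-5, 6), Add(b, b)), Mul(-1, -4)))) = Add(8, Mul(-1, Add(Mul(1, Mul(2, b)), 4))) = Add(8, Mul(-1, Add(Mul(2, b), 4))) = Add(8, Mul(-1, Add(4, Mul(2, b)))) = Add(8, Add(-4, Mul(-2, b))) = Add(4, Mul(-2, b)))
B = 440 (B = Mul(Add(18, Add(4, Mul(-2, 1))), Add(-1, 23)) = Mul(Add(18, Add(4, -2)), 22) = Mul(Add(18, 2), 22) = Mul(20, 22) = 440)
Pow(Add(n, B), 2) = Pow(Add(-27, 440), 2) = Pow(413, 2) = 170569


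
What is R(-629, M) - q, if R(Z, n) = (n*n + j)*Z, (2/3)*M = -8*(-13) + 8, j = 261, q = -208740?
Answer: -17708325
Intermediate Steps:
M = 168 (M = 3*(-8*(-13) + 8)/2 = 3*(104 + 8)/2 = (3/2)*112 = 168)
R(Z, n) = Z*(261 + n²) (R(Z, n) = (n*n + 261)*Z = (n² + 261)*Z = (261 + n²)*Z = Z*(261 + n²))
R(-629, M) - q = -629*(261 + 168²) - 1*(-208740) = -629*(261 + 28224) + 208740 = -629*28485 + 208740 = -17917065 + 208740 = -17708325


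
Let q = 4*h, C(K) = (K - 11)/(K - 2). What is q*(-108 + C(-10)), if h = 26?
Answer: -11050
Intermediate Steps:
C(K) = (-11 + K)/(-2 + K)
q = 104 (q = 4*26 = 104)
q*(-108 + C(-10)) = 104*(-108 + (-11 - 10)/(-2 - 10)) = 104*(-108 - 21/(-12)) = 104*(-108 - 1/12*(-21)) = 104*(-108 + 7/4) = 104*(-425/4) = -11050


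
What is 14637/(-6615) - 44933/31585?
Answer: -7233728/1989855 ≈ -3.6353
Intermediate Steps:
14637/(-6615) - 44933/31585 = 14637*(-1/6615) - 44933*1/31585 = -697/315 - 44933/31585 = -7233728/1989855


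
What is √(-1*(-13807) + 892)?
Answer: √14699 ≈ 121.24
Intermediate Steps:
√(-1*(-13807) + 892) = √(13807 + 892) = √14699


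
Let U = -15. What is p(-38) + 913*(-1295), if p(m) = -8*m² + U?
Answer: -1193902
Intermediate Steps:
p(m) = -15 - 8*m² (p(m) = -8*m² - 15 = -15 - 8*m²)
p(-38) + 913*(-1295) = (-15 - 8*(-38)²) + 913*(-1295) = (-15 - 8*1444) - 1182335 = (-15 - 11552) - 1182335 = -11567 - 1182335 = -1193902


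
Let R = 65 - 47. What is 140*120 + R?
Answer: 16818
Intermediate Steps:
R = 18
140*120 + R = 140*120 + 18 = 16800 + 18 = 16818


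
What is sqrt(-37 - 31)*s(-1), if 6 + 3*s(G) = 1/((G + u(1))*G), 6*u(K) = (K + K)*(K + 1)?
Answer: -2*I*sqrt(17) ≈ -8.2462*I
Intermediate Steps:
u(K) = K*(1 + K)/3 (u(K) = ((K + K)*(K + 1))/6 = ((2*K)*(1 + K))/6 = (2*K*(1 + K))/6 = K*(1 + K)/3)
s(G) = -2 + 1/(3*G*(2/3 + G)) (s(G) = -2 + (1/((G + (1/3)*1*(1 + 1))*G))/3 = -2 + (1/((G + (1/3)*1*2)*G))/3 = -2 + (1/((G + 2/3)*G))/3 = -2 + (1/((2/3 + G)*G))/3 = -2 + (1/(G*(2/3 + G)))/3 = -2 + 1/(3*G*(2/3 + G)))
sqrt(-37 - 31)*s(-1) = sqrt(-37 - 31)*((1 - 6*(-1)**2 - 4*(-1))/((-1)*(2 + 3*(-1)))) = sqrt(-68)*(-(1 - 6*1 + 4)/(2 - 3)) = (2*I*sqrt(17))*(-1*(1 - 6 + 4)/(-1)) = (2*I*sqrt(17))*(-1*(-1)*(-1)) = (2*I*sqrt(17))*(-1) = -2*I*sqrt(17)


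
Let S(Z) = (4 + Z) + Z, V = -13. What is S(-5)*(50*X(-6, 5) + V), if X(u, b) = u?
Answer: 1878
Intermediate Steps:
S(Z) = 4 + 2*Z
S(-5)*(50*X(-6, 5) + V) = (4 + 2*(-5))*(50*(-6) - 13) = (4 - 10)*(-300 - 13) = -6*(-313) = 1878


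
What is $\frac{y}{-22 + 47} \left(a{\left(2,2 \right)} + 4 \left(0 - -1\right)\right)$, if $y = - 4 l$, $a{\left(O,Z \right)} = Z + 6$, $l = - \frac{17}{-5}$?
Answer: $- \frac{816}{125} \approx -6.528$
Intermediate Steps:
$l = \frac{17}{5}$ ($l = \left(-17\right) \left(- \frac{1}{5}\right) = \frac{17}{5} \approx 3.4$)
$a{\left(O,Z \right)} = 6 + Z$
$y = - \frac{68}{5}$ ($y = \left(-4\right) \frac{17}{5} = - \frac{68}{5} \approx -13.6$)
$\frac{y}{-22 + 47} \left(a{\left(2,2 \right)} + 4 \left(0 - -1\right)\right) = \frac{1}{-22 + 47} \left(- \frac{68}{5}\right) \left(\left(6 + 2\right) + 4 \left(0 - -1\right)\right) = \frac{1}{25} \left(- \frac{68}{5}\right) \left(8 + 4 \left(0 + 1\right)\right) = \frac{1}{25} \left(- \frac{68}{5}\right) \left(8 + 4 \cdot 1\right) = - \frac{68 \left(8 + 4\right)}{125} = \left(- \frac{68}{125}\right) 12 = - \frac{816}{125}$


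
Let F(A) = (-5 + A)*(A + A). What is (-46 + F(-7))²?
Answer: 14884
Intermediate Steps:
F(A) = 2*A*(-5 + A) (F(A) = (-5 + A)*(2*A) = 2*A*(-5 + A))
(-46 + F(-7))² = (-46 + 2*(-7)*(-5 - 7))² = (-46 + 2*(-7)*(-12))² = (-46 + 168)² = 122² = 14884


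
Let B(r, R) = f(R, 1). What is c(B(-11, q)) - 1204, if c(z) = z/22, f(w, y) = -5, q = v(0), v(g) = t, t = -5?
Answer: -26493/22 ≈ -1204.2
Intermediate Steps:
v(g) = -5
q = -5
B(r, R) = -5
c(z) = z/22 (c(z) = z*(1/22) = z/22)
c(B(-11, q)) - 1204 = (1/22)*(-5) - 1204 = -5/22 - 1204 = -26493/22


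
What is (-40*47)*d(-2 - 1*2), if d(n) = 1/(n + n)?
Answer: 235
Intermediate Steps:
d(n) = 1/(2*n)
(-40*47)*d(-2 - 1*2) = (-40*47)*(1/(2*(-2 - 1*2))) = -940/(-2 - 2) = -940/(-4) = -940*(-1)/4 = -1880*(-1/8) = 235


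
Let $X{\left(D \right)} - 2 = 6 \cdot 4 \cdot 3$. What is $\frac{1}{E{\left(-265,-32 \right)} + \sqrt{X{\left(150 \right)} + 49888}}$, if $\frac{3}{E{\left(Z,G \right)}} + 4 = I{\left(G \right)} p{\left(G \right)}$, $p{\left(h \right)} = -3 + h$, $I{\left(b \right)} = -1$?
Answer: $- \frac{31}{16004491} + \frac{961 \sqrt{49962}}{48013473} \approx 0.0044719$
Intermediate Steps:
$X{\left(D \right)} = 74$ ($X{\left(D \right)} = 2 + 6 \cdot 4 \cdot 3 = 2 + 24 \cdot 3 = 2 + 72 = 74$)
$E{\left(Z,G \right)} = \frac{3}{-1 - G}$ ($E{\left(Z,G \right)} = \frac{3}{-4 - \left(-3 + G\right)} = \frac{3}{-1 - G}$)
$\frac{1}{E{\left(-265,-32 \right)} + \sqrt{X{\left(150 \right)} + 49888}} = \frac{1}{- \frac{3}{1 - 32} + \sqrt{74 + 49888}} = \frac{1}{- \frac{3}{-31} + \sqrt{49962}} = \frac{1}{\left(-3\right) \left(- \frac{1}{31}\right) + \sqrt{49962}} = \frac{1}{\frac{3}{31} + \sqrt{49962}}$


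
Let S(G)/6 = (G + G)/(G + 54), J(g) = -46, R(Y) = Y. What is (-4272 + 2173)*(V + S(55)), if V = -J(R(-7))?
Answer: -11909726/109 ≈ -1.0926e+5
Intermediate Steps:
S(G) = 12*G/(54 + G) (S(G) = 6*((G + G)/(G + 54)) = 6*((2*G)/(54 + G)) = 6*(2*G/(54 + G)) = 12*G/(54 + G))
V = 46 (V = -1*(-46) = 46)
(-4272 + 2173)*(V + S(55)) = (-4272 + 2173)*(46 + 12*55/(54 + 55)) = -2099*(46 + 12*55/109) = -2099*(46 + 12*55*(1/109)) = -2099*(46 + 660/109) = -2099*5674/109 = -11909726/109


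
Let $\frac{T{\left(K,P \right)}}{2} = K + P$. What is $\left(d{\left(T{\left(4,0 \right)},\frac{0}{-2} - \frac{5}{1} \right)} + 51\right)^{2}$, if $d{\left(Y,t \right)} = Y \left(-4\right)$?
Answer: $361$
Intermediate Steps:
$T{\left(K,P \right)} = 2 K + 2 P$ ($T{\left(K,P \right)} = 2 \left(K + P\right) = 2 K + 2 P$)
$d{\left(Y,t \right)} = - 4 Y$
$\left(d{\left(T{\left(4,0 \right)},\frac{0}{-2} - \frac{5}{1} \right)} + 51\right)^{2} = \left(- 4 \left(2 \cdot 4 + 2 \cdot 0\right) + 51\right)^{2} = \left(- 4 \left(8 + 0\right) + 51\right)^{2} = \left(\left(-4\right) 8 + 51\right)^{2} = \left(-32 + 51\right)^{2} = 19^{2} = 361$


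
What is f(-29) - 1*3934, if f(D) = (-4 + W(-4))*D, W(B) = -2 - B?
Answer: -3876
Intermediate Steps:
f(D) = -2*D (f(D) = (-4 + (-2 - 1*(-4)))*D = (-4 + (-2 + 4))*D = (-4 + 2)*D = -2*D)
f(-29) - 1*3934 = -2*(-29) - 1*3934 = 58 - 3934 = -3876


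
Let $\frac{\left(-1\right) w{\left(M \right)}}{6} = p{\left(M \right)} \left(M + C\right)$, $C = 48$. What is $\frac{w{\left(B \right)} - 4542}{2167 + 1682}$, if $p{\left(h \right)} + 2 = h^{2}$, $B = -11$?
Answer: $- \frac{10320}{1283} \approx -8.0436$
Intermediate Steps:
$p{\left(h \right)} = -2 + h^{2}$
$w{\left(M \right)} = - 6 \left(-2 + M^{2}\right) \left(48 + M\right)$ ($w{\left(M \right)} = - 6 \left(-2 + M^{2}\right) \left(M + 48\right) = - 6 \left(-2 + M^{2}\right) \left(48 + M\right)$)
$\frac{w{\left(B \right)} - 4542}{2167 + 1682} = \frac{- 6 \left(-2 + \left(-11\right)^{2}\right) \left(48 - 11\right) - 4542}{2167 + 1682} = \frac{\left(-6\right) \left(-2 + 121\right) 37 - 4542}{3849} = \left(\left(-6\right) 119 \cdot 37 - 4542\right) \frac{1}{3849} = \left(-26418 - 4542\right) \frac{1}{3849} = \left(-30960\right) \frac{1}{3849} = - \frac{10320}{1283}$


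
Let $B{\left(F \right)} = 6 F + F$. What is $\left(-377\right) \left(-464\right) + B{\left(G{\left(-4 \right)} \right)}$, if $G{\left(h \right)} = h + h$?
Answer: $174872$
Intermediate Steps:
$G{\left(h \right)} = 2 h$
$B{\left(F \right)} = 7 F$
$\left(-377\right) \left(-464\right) + B{\left(G{\left(-4 \right)} \right)} = \left(-377\right) \left(-464\right) + 7 \cdot 2 \left(-4\right) = 174928 + 7 \left(-8\right) = 174928 - 56 = 174872$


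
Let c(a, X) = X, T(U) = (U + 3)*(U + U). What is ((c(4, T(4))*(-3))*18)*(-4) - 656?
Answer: 11440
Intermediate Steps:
T(U) = 2*U*(3 + U) (T(U) = (3 + U)*(2*U) = 2*U*(3 + U))
((c(4, T(4))*(-3))*18)*(-4) - 656 = (((2*4*(3 + 4))*(-3))*18)*(-4) - 656 = (((2*4*7)*(-3))*18)*(-4) - 656 = ((56*(-3))*18)*(-4) - 656 = -168*18*(-4) - 656 = -3024*(-4) - 656 = 12096 - 656 = 11440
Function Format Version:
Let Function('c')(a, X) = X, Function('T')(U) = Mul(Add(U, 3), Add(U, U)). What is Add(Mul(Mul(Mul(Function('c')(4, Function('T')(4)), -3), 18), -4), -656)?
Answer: 11440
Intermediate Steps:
Function('T')(U) = Mul(2, U, Add(3, U)) (Function('T')(U) = Mul(Add(3, U), Mul(2, U)) = Mul(2, U, Add(3, U)))
Add(Mul(Mul(Mul(Function('c')(4, Function('T')(4)), -3), 18), -4), -656) = Add(Mul(Mul(Mul(Mul(2, 4, Add(3, 4)), -3), 18), -4), -656) = Add(Mul(Mul(Mul(Mul(2, 4, 7), -3), 18), -4), -656) = Add(Mul(Mul(Mul(56, -3), 18), -4), -656) = Add(Mul(Mul(-168, 18), -4), -656) = Add(Mul(-3024, -4), -656) = Add(12096, -656) = 11440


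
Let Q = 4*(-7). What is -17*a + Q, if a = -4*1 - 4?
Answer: 108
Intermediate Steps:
Q = -28
a = -8 (a = -4 - 4 = -8)
-17*a + Q = -17*(-8) - 28 = 136 - 28 = 108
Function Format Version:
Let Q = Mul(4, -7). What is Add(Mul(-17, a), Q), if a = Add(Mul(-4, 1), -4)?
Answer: 108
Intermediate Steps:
Q = -28
a = -8 (a = Add(-4, -4) = -8)
Add(Mul(-17, a), Q) = Add(Mul(-17, -8), -28) = Add(136, -28) = 108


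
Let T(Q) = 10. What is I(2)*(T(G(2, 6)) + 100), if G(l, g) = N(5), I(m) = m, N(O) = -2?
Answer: 220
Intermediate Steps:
G(l, g) = -2
I(2)*(T(G(2, 6)) + 100) = 2*(10 + 100) = 2*110 = 220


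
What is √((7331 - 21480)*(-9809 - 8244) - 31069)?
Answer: 2*√63850207 ≈ 15981.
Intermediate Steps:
√((7331 - 21480)*(-9809 - 8244) - 31069) = √(-14149*(-18053) - 31069) = √(255431897 - 31069) = √255400828 = 2*√63850207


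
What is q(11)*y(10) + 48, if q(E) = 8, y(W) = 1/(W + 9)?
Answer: 920/19 ≈ 48.421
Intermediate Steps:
y(W) = 1/(9 + W)
q(11)*y(10) + 48 = 8/(9 + 10) + 48 = 8/19 + 48 = 920/19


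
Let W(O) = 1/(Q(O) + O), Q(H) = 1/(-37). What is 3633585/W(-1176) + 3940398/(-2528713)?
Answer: -982334694590913/229883 ≈ -4.2732e+9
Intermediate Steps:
Q(H) = -1/37
W(O) = 1/(-1/37 + O)
3633585/W(-1176) + 3940398/(-2528713) = 3633585/((37/(-1 + 37*(-1176)))) + 3940398/(-2528713) = 3633585/((37/(-1 - 43512))) + 3940398*(-1/2528713) = 3633585/((37/(-43513))) - 358218/229883 = 3633585/((37*(-1/43513))) - 358218/229883 = 3633585/(-37/43513) - 358218/229883 = 3633585*(-43513/37) - 358218/229883 = -4273194165 - 358218/229883 = -982334694590913/229883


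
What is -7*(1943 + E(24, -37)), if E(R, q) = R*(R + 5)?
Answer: -18473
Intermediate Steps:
E(R, q) = R*(5 + R)
-7*(1943 + E(24, -37)) = -7*(1943 + 24*(5 + 24)) = -7*(1943 + 24*29) = -7*(1943 + 696) = -7*2639 = -18473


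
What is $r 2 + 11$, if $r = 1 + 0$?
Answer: $13$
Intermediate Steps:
$r = 1$
$r 2 + 11 = 1 \cdot 2 + 11 = 2 + 11 = 13$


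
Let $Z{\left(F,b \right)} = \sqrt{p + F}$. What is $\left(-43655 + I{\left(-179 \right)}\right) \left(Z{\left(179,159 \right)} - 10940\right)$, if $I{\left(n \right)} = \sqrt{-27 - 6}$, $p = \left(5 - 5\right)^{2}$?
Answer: $\left(10940 - \sqrt{179}\right) \left(43655 - i \sqrt{33}\right) \approx 4.77 \cdot 10^{8} - 62769.0 i$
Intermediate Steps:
$p = 0$ ($p = 0^{2} = 0$)
$Z{\left(F,b \right)} = \sqrt{F}$ ($Z{\left(F,b \right)} = \sqrt{0 + F} = \sqrt{F}$)
$I{\left(n \right)} = i \sqrt{33}$ ($I{\left(n \right)} = \sqrt{-33} = i \sqrt{33}$)
$\left(-43655 + I{\left(-179 \right)}\right) \left(Z{\left(179,159 \right)} - 10940\right) = \left(-43655 + i \sqrt{33}\right) \left(\sqrt{179} - 10940\right) = \left(-43655 + i \sqrt{33}\right) \left(-10940 + \sqrt{179}\right)$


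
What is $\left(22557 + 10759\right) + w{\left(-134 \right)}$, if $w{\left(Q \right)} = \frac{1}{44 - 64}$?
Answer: $\frac{666319}{20} \approx 33316.0$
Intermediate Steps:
$w{\left(Q \right)} = - \frac{1}{20}$ ($w{\left(Q \right)} = \frac{1}{-20} = - \frac{1}{20}$)
$\left(22557 + 10759\right) + w{\left(-134 \right)} = \left(22557 + 10759\right) - \frac{1}{20} = 33316 - \frac{1}{20} = \frac{666319}{20}$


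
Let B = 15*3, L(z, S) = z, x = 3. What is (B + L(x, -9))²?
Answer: 2304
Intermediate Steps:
B = 45
(B + L(x, -9))² = (45 + 3)² = 48² = 2304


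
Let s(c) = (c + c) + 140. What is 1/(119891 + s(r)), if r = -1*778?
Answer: 1/118475 ≈ 8.4406e-6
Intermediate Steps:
r = -778
s(c) = 140 + 2*c (s(c) = 2*c + 140 = 140 + 2*c)
1/(119891 + s(r)) = 1/(119891 + (140 + 2*(-778))) = 1/(119891 + (140 - 1556)) = 1/(119891 - 1416) = 1/118475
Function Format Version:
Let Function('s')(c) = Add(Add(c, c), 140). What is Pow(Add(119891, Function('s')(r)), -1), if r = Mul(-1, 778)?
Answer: Rational(1, 118475) ≈ 8.4406e-6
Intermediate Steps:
r = -778
Function('s')(c) = Add(140, Mul(2, c)) (Function('s')(c) = Add(Mul(2, c), 140) = Add(140, Mul(2, c)))
Pow(Add(119891, Function('s')(r)), -1) = Pow(Add(119891, Add(140, Mul(2, -778))), -1) = Pow(Add(119891, Add(140, -1556)), -1) = Pow(Add(119891, -1416), -1) = Pow(118475, -1) = Rational(1, 118475)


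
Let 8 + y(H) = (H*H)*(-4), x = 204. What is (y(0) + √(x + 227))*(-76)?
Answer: 608 - 76*√431 ≈ -969.80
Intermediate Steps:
y(H) = -8 - 4*H² (y(H) = -8 + (H*H)*(-4) = -8 + H²*(-4) = -8 - 4*H²)
(y(0) + √(x + 227))*(-76) = ((-8 - 4*0²) + √(204 + 227))*(-76) = ((-8 - 4*0) + √431)*(-76) = ((-8 + 0) + √431)*(-76) = (-8 + √431)*(-76) = 608 - 76*√431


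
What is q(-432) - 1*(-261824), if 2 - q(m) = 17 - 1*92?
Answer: 261901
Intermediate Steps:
q(m) = 77 (q(m) = 2 - (17 - 1*92) = 2 - (17 - 92) = 2 - 1*(-75) = 2 + 75 = 77)
q(-432) - 1*(-261824) = 77 - 1*(-261824) = 77 + 261824 = 261901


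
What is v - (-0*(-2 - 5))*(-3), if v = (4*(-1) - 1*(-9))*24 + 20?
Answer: 140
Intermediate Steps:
v = 140 (v = (-4 + 9)*24 + 20 = 5*24 + 20 = 120 + 20 = 140)
v - (-0*(-2 - 5))*(-3) = 140 - (-0*(-2 - 5))*(-3) = 140 - (-0*(-7))*(-3) = 140 - (-10*0)*(-3) = 140 - 0*(-3) = 140 - 1*0 = 140 + 0 = 140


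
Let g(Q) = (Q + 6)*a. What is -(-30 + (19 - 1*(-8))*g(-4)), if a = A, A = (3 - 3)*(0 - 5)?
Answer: 30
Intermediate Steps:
A = 0 (A = 0*(-5) = 0)
a = 0
g(Q) = 0 (g(Q) = (Q + 6)*0 = (6 + Q)*0 = 0)
-(-30 + (19 - 1*(-8))*g(-4)) = -(-30 + (19 - 1*(-8))*0) = -(-30 + (19 + 8)*0) = -(-30 + 27*0) = -(-30 + 0) = -1*(-30) = 30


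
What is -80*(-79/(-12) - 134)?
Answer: 30580/3 ≈ 10193.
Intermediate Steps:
-80*(-79/(-12) - 134) = -80*(-79*(-1/12) - 134) = -80*(79/12 - 134) = -80*(-1529/12) = 30580/3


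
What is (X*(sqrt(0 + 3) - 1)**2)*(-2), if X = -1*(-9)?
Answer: -72 + 36*sqrt(3) ≈ -9.6462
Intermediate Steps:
X = 9
(X*(sqrt(0 + 3) - 1)**2)*(-2) = (9*(sqrt(0 + 3) - 1)**2)*(-2) = (9*(sqrt(3) - 1)**2)*(-2) = (9*(-1 + sqrt(3))**2)*(-2) = -18*(-1 + sqrt(3))**2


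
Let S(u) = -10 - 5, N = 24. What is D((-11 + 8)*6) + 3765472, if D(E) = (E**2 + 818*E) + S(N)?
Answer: 3751057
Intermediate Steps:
S(u) = -15
D(E) = -15 + E**2 + 818*E (D(E) = (E**2 + 818*E) - 15 = -15 + E**2 + 818*E)
D((-11 + 8)*6) + 3765472 = (-15 + ((-11 + 8)*6)**2 + 818*((-11 + 8)*6)) + 3765472 = (-15 + (-3*6)**2 + 818*(-3*6)) + 3765472 = (-15 + (-18)**2 + 818*(-18)) + 3765472 = (-15 + 324 - 14724) + 3765472 = -14415 + 3765472 = 3751057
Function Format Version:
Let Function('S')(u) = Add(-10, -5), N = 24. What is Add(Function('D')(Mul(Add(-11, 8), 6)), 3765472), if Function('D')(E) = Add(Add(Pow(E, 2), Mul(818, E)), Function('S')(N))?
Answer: 3751057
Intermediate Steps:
Function('S')(u) = -15
Function('D')(E) = Add(-15, Pow(E, 2), Mul(818, E)) (Function('D')(E) = Add(Add(Pow(E, 2), Mul(818, E)), -15) = Add(-15, Pow(E, 2), Mul(818, E)))
Add(Function('D')(Mul(Add(-11, 8), 6)), 3765472) = Add(Add(-15, Pow(Mul(Add(-11, 8), 6), 2), Mul(818, Mul(Add(-11, 8), 6))), 3765472) = Add(Add(-15, Pow(Mul(-3, 6), 2), Mul(818, Mul(-3, 6))), 3765472) = Add(Add(-15, Pow(-18, 2), Mul(818, -18)), 3765472) = Add(Add(-15, 324, -14724), 3765472) = Add(-14415, 3765472) = 3751057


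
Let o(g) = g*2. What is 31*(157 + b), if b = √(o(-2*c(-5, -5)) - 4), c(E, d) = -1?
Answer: 4867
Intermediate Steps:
o(g) = 2*g
b = 0 (b = √(2*(-2*(-1)) - 4) = √(2*2 - 4) = √(4 - 4) = √0 = 0)
31*(157 + b) = 31*(157 + 0) = 31*157 = 4867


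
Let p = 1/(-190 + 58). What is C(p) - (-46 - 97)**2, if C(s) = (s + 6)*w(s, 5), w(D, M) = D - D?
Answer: -20449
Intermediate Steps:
w(D, M) = 0
p = -1/132 (p = 1/(-132) = -1/132 ≈ -0.0075758)
C(s) = 0 (C(s) = (s + 6)*0 = (6 + s)*0 = 0)
C(p) - (-46 - 97)**2 = 0 - (-46 - 97)**2 = 0 - 1*(-143)**2 = 0 - 1*20449 = 0 - 20449 = -20449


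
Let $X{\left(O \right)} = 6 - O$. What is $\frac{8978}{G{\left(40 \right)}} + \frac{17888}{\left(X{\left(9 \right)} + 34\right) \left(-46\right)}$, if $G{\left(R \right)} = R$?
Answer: $\frac{3021777}{14260} \approx 211.91$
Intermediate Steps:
$\frac{8978}{G{\left(40 \right)}} + \frac{17888}{\left(X{\left(9 \right)} + 34\right) \left(-46\right)} = \frac{8978}{40} + \frac{17888}{\left(\left(6 - 9\right) + 34\right) \left(-46\right)} = 8978 \cdot \frac{1}{40} + \frac{17888}{\left(\left(6 - 9\right) + 34\right) \left(-46\right)} = \frac{4489}{20} + \frac{17888}{\left(-3 + 34\right) \left(-46\right)} = \frac{4489}{20} + \frac{17888}{31 \left(-46\right)} = \frac{4489}{20} + \frac{17888}{-1426} = \frac{4489}{20} + 17888 \left(- \frac{1}{1426}\right) = \frac{4489}{20} - \frac{8944}{713} = \frac{3021777}{14260}$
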